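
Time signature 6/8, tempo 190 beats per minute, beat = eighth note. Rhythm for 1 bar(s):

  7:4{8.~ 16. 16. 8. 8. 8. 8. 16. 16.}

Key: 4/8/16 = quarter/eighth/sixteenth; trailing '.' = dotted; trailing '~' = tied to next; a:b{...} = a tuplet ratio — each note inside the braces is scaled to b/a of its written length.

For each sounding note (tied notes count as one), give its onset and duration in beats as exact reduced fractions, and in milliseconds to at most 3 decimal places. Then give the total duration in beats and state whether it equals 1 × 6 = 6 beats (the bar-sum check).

1) 0.0ms=0b +406.015ms=9/7b
2) 406.015ms=9/7b +135.338ms=3/7b
3) 541.353ms=12/7b +270.677ms=6/7b
4) 812.03ms=18/7b +270.677ms=6/7b
5) 1082.707ms=24/7b +270.677ms=6/7b
6) 1353.383ms=30/7b +270.677ms=6/7b
7) 1624.06ms=36/7b +135.338ms=3/7b
8) 1759.398ms=39/7b +135.338ms=3/7b
Σ=6b of 6 (190bpm 6/8) — PASS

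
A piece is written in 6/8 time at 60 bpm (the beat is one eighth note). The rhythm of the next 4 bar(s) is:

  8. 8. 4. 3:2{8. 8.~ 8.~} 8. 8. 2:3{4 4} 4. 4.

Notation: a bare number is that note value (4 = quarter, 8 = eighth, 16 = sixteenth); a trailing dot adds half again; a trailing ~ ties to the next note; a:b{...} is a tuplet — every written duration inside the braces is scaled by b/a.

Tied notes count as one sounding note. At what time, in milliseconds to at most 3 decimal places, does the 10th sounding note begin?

note 10 onset = 21b = 21000.0ms

1. 0.0ms @ 0 + 1500.0ms (3/2)
2. 1500.0ms @ 3/2 + 1500.0ms (3/2)
3. 3000.0ms @ 3 + 3000.0ms (3)
4. 6000.0ms @ 6 + 1000.0ms (1)
5. 7000.0ms @ 7 + 3500.0ms (7/2)
6. 10500.0ms @ 21/2 + 1500.0ms (3/2)
7. 12000.0ms @ 12 + 3000.0ms (3)
8. 15000.0ms @ 15 + 3000.0ms (3)
9. 18000.0ms @ 18 + 3000.0ms (3)
10. 21000.0ms @ 21 + 3000.0ms (3)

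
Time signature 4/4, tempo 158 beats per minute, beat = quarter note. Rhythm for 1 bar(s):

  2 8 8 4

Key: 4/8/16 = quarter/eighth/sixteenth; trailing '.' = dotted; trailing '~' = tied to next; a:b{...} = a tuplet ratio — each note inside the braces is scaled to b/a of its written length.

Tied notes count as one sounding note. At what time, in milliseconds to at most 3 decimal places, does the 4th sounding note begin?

1. 0.0ms @ 0 + 759.494ms (2)
2. 759.494ms @ 2 + 189.873ms (1/2)
3. 949.367ms @ 5/2 + 189.873ms (1/2)
4. 1139.241ms @ 3 + 379.747ms (1)

note 4 onset = 3b = 1139.241ms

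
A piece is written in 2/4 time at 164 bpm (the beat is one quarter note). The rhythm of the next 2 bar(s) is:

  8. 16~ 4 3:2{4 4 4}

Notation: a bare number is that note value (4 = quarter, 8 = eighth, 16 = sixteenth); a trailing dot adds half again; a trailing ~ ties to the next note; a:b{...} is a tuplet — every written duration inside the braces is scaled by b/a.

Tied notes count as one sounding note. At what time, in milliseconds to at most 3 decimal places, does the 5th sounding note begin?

1. 0.0ms @ 0 + 274.39ms (3/4)
2. 274.39ms @ 3/4 + 457.317ms (5/4)
3. 731.707ms @ 2 + 243.902ms (2/3)
4. 975.61ms @ 8/3 + 243.902ms (2/3)
5. 1219.512ms @ 10/3 + 243.902ms (2/3)

note 5 onset = 10/3b = 1219.512ms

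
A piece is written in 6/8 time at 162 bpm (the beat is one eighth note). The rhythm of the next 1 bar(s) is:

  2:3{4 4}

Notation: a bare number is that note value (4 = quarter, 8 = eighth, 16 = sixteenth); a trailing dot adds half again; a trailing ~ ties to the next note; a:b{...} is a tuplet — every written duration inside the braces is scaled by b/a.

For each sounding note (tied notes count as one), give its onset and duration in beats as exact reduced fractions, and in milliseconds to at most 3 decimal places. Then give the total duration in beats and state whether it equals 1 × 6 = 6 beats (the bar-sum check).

1) 0.0ms=0b +1111.111ms=3b
2) 1111.111ms=3b +1111.111ms=3b
Σ=6b of 6 (162bpm 6/8) — PASS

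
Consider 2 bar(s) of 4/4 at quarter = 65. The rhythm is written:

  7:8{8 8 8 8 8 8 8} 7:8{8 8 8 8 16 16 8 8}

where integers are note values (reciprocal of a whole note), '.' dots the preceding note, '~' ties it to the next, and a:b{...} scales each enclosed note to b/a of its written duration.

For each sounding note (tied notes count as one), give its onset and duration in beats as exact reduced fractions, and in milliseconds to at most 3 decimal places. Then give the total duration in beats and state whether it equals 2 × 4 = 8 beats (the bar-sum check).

1) 0.0ms=0b +527.473ms=4/7b
2) 527.473ms=4/7b +527.473ms=4/7b
3) 1054.945ms=8/7b +527.473ms=4/7b
4) 1582.418ms=12/7b +527.473ms=4/7b
5) 2109.89ms=16/7b +527.473ms=4/7b
6) 2637.363ms=20/7b +527.473ms=4/7b
7) 3164.835ms=24/7b +527.473ms=4/7b
8) 3692.308ms=4b +527.473ms=4/7b
9) 4219.78ms=32/7b +527.473ms=4/7b
10) 4747.253ms=36/7b +527.473ms=4/7b
11) 5274.725ms=40/7b +527.473ms=4/7b
12) 5802.198ms=44/7b +263.736ms=2/7b
13) 6065.934ms=46/7b +263.736ms=2/7b
14) 6329.67ms=48/7b +527.473ms=4/7b
15) 6857.143ms=52/7b +527.473ms=4/7b
Σ=8b of 8 (65bpm 4/4) — PASS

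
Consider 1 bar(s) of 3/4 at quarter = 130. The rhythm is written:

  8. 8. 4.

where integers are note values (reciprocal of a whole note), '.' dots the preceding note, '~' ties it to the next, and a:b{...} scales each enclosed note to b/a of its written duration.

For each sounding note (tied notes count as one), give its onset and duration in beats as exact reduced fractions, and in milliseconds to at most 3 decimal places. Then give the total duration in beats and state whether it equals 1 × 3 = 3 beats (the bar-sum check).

1) 0.0ms=0b +346.154ms=3/4b
2) 346.154ms=3/4b +346.154ms=3/4b
3) 692.308ms=3/2b +692.308ms=3/2b
Σ=3b of 3 (130bpm 3/4) — PASS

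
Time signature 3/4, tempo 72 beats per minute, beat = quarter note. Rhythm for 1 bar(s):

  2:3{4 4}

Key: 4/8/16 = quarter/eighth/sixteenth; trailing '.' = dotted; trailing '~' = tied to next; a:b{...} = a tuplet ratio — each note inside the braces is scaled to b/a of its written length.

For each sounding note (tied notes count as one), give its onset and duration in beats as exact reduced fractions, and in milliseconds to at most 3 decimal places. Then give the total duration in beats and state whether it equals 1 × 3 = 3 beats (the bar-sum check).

1) 0.0ms=0b +1250.0ms=3/2b
2) 1250.0ms=3/2b +1250.0ms=3/2b
Σ=3b of 3 (72bpm 3/4) — PASS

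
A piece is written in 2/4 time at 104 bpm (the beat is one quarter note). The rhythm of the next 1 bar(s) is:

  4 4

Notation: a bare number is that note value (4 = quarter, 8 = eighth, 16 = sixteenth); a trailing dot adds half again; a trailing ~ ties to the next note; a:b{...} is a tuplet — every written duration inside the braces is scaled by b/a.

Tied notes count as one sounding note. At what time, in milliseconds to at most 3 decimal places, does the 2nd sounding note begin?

note 2 onset = 1b = 576.923ms

1. 0.0ms @ 0 + 576.923ms (1)
2. 576.923ms @ 1 + 576.923ms (1)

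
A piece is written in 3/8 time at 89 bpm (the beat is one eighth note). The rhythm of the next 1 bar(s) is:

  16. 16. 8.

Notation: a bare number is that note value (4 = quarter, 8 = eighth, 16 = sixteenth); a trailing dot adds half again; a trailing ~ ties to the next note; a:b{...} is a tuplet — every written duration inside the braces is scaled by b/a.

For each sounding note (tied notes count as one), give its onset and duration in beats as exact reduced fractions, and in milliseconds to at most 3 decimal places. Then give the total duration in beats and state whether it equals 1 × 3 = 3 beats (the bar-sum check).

1) 0.0ms=0b +505.618ms=3/4b
2) 505.618ms=3/4b +505.618ms=3/4b
3) 1011.236ms=3/2b +1011.236ms=3/2b
Σ=3b of 3 (89bpm 3/8) — PASS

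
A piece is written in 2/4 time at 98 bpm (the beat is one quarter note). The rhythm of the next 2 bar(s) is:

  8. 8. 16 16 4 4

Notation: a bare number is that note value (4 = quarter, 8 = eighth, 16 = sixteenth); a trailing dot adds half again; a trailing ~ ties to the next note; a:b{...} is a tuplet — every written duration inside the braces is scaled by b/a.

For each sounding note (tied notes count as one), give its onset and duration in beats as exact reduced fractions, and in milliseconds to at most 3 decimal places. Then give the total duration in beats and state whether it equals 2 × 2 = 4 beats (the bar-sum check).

1) 0.0ms=0b +459.184ms=3/4b
2) 459.184ms=3/4b +459.184ms=3/4b
3) 918.367ms=3/2b +153.061ms=1/4b
4) 1071.429ms=7/4b +153.061ms=1/4b
5) 1224.49ms=2b +612.245ms=1b
6) 1836.735ms=3b +612.245ms=1b
Σ=4b of 4 (98bpm 2/4) — PASS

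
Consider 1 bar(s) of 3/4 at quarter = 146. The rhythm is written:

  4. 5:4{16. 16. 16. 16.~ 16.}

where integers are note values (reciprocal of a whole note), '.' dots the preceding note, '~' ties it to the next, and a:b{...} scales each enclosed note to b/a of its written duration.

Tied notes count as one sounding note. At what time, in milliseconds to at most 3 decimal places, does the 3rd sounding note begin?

1. 0.0ms @ 0 + 616.438ms (3/2)
2. 616.438ms @ 3/2 + 123.288ms (3/10)
3. 739.726ms @ 9/5 + 123.288ms (3/10)
4. 863.014ms @ 21/10 + 123.288ms (3/10)
5. 986.301ms @ 12/5 + 246.575ms (3/5)

note 3 onset = 9/5b = 739.726ms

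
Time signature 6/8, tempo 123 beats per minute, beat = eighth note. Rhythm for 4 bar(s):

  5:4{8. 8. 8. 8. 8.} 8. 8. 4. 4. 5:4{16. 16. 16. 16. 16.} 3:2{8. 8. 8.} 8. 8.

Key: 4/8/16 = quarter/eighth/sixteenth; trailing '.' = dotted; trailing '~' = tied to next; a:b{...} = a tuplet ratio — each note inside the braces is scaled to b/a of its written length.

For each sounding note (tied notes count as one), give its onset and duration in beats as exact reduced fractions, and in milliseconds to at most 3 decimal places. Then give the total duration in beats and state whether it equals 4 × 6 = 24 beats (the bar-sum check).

1) 0.0ms=0b +585.366ms=6/5b
2) 585.366ms=6/5b +585.366ms=6/5b
3) 1170.732ms=12/5b +585.366ms=6/5b
4) 1756.098ms=18/5b +585.366ms=6/5b
5) 2341.463ms=24/5b +585.366ms=6/5b
6) 2926.829ms=6b +731.707ms=3/2b
7) 3658.537ms=15/2b +731.707ms=3/2b
8) 4390.244ms=9b +1463.415ms=3b
9) 5853.659ms=12b +1463.415ms=3b
10) 7317.073ms=15b +292.683ms=3/5b
11) 7609.756ms=78/5b +292.683ms=3/5b
12) 7902.439ms=81/5b +292.683ms=3/5b
13) 8195.122ms=84/5b +292.683ms=3/5b
14) 8487.805ms=87/5b +292.683ms=3/5b
15) 8780.488ms=18b +487.805ms=1b
16) 9268.293ms=19b +487.805ms=1b
17) 9756.098ms=20b +487.805ms=1b
18) 10243.902ms=21b +731.707ms=3/2b
19) 10975.61ms=45/2b +731.707ms=3/2b
Σ=24b of 24 (123bpm 6/8) — PASS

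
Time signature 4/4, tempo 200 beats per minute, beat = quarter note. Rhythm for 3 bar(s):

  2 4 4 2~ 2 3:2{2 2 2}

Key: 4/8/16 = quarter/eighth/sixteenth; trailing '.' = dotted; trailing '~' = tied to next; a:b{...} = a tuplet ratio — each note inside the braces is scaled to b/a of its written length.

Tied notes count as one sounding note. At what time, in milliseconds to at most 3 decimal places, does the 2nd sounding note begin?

1. 0.0ms @ 0 + 600.0ms (2)
2. 600.0ms @ 2 + 300.0ms (1)
3. 900.0ms @ 3 + 300.0ms (1)
4. 1200.0ms @ 4 + 1200.0ms (4)
5. 2400.0ms @ 8 + 400.0ms (4/3)
6. 2800.0ms @ 28/3 + 400.0ms (4/3)
7. 3200.0ms @ 32/3 + 400.0ms (4/3)

note 2 onset = 2b = 600.0ms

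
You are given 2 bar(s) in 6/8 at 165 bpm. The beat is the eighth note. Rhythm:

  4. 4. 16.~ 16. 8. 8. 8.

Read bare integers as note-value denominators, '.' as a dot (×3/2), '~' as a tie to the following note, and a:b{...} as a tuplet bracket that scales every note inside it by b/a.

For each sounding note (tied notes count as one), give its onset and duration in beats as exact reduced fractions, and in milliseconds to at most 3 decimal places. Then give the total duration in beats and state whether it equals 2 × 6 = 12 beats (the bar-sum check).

1) 0.0ms=0b +1090.909ms=3b
2) 1090.909ms=3b +1090.909ms=3b
3) 2181.818ms=6b +545.455ms=3/2b
4) 2727.273ms=15/2b +545.455ms=3/2b
5) 3272.727ms=9b +545.455ms=3/2b
6) 3818.182ms=21/2b +545.455ms=3/2b
Σ=12b of 12 (165bpm 6/8) — PASS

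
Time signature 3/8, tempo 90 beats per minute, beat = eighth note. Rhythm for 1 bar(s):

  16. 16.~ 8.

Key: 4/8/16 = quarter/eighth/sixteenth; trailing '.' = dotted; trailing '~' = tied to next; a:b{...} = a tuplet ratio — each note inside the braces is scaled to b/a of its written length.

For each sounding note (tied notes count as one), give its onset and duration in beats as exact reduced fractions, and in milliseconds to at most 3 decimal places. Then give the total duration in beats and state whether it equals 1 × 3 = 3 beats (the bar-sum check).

1) 0.0ms=0b +500.0ms=3/4b
2) 500.0ms=3/4b +1500.0ms=9/4b
Σ=3b of 3 (90bpm 3/8) — PASS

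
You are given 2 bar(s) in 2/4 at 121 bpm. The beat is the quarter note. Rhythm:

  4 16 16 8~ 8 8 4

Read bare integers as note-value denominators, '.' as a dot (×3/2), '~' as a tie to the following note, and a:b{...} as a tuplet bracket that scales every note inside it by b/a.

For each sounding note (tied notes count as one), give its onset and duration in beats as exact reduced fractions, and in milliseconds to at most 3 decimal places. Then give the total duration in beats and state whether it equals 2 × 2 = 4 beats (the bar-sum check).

1) 0.0ms=0b +495.868ms=1b
2) 495.868ms=1b +123.967ms=1/4b
3) 619.835ms=5/4b +123.967ms=1/4b
4) 743.802ms=3/2b +495.868ms=1b
5) 1239.669ms=5/2b +247.934ms=1/2b
6) 1487.603ms=3b +495.868ms=1b
Σ=4b of 4 (121bpm 2/4) — PASS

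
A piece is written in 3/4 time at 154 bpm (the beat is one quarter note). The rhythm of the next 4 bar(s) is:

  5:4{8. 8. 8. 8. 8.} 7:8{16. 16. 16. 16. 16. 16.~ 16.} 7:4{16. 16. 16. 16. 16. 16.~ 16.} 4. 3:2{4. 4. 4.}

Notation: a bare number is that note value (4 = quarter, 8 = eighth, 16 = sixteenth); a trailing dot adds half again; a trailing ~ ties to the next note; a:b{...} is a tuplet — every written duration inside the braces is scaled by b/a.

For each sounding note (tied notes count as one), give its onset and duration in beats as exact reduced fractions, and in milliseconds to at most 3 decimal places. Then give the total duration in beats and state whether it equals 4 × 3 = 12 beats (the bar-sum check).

1) 0.0ms=0b +233.766ms=3/5b
2) 233.766ms=3/5b +233.766ms=3/5b
3) 467.532ms=6/5b +233.766ms=3/5b
4) 701.299ms=9/5b +233.766ms=3/5b
5) 935.065ms=12/5b +233.766ms=3/5b
6) 1168.831ms=3b +166.976ms=3/7b
7) 1335.807ms=24/7b +166.976ms=3/7b
8) 1502.783ms=27/7b +166.976ms=3/7b
9) 1669.759ms=30/7b +166.976ms=3/7b
10) 1836.735ms=33/7b +166.976ms=3/7b
11) 2003.711ms=36/7b +333.952ms=6/7b
12) 2337.662ms=6b +83.488ms=3/14b
13) 2421.15ms=87/14b +83.488ms=3/14b
14) 2504.638ms=45/7b +83.488ms=3/14b
15) 2588.126ms=93/14b +83.488ms=3/14b
16) 2671.614ms=48/7b +83.488ms=3/14b
17) 2755.102ms=99/14b +166.976ms=3/7b
18) 2922.078ms=15/2b +584.416ms=3/2b
19) 3506.494ms=9b +389.61ms=1b
20) 3896.104ms=10b +389.61ms=1b
21) 4285.714ms=11b +389.61ms=1b
Σ=12b of 12 (154bpm 3/4) — PASS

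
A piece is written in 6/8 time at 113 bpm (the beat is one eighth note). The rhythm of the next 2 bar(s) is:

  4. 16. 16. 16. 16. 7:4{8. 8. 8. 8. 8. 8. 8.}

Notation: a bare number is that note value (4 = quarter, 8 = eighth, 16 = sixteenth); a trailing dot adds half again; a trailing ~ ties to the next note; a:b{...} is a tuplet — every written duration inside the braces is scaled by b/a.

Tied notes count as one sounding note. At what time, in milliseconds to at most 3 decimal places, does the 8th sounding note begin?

note 8 onset = 54/7b = 4096.081ms

1. 0.0ms @ 0 + 1592.92ms (3)
2. 1592.92ms @ 3 + 398.23ms (3/4)
3. 1991.15ms @ 15/4 + 398.23ms (3/4)
4. 2389.381ms @ 9/2 + 398.23ms (3/4)
5. 2787.611ms @ 21/4 + 398.23ms (3/4)
6. 3185.841ms @ 6 + 455.12ms (6/7)
7. 3640.961ms @ 48/7 + 455.12ms (6/7)
8. 4096.081ms @ 54/7 + 455.12ms (6/7)
9. 4551.201ms @ 60/7 + 455.12ms (6/7)
10. 5006.321ms @ 66/7 + 455.12ms (6/7)
11. 5461.441ms @ 72/7 + 455.12ms (6/7)
12. 5916.561ms @ 78/7 + 455.12ms (6/7)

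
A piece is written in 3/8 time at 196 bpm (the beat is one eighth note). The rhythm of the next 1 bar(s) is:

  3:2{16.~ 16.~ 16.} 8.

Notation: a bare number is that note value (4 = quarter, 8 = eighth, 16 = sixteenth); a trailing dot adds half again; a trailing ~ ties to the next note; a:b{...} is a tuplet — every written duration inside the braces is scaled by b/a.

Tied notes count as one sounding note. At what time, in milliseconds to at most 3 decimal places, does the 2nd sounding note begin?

1. 0.0ms @ 0 + 459.184ms (3/2)
2. 459.184ms @ 3/2 + 459.184ms (3/2)

note 2 onset = 3/2b = 459.184ms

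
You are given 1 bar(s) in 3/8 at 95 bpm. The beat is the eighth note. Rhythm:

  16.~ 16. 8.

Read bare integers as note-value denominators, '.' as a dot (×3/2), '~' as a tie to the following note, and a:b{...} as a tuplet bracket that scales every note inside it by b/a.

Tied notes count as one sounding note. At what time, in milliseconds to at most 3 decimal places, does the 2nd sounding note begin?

note 2 onset = 3/2b = 947.368ms

1. 0.0ms @ 0 + 947.368ms (3/2)
2. 947.368ms @ 3/2 + 947.368ms (3/2)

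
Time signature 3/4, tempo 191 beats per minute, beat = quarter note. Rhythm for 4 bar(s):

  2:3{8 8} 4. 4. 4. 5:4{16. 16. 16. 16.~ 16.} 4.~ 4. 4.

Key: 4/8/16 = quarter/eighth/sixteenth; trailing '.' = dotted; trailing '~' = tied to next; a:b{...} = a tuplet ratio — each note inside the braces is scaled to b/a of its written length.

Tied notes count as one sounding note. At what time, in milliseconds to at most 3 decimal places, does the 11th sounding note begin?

note 11 onset = 21/2b = 3298.429ms

1. 0.0ms @ 0 + 235.602ms (3/4)
2. 235.602ms @ 3/4 + 235.602ms (3/4)
3. 471.204ms @ 3/2 + 471.204ms (3/2)
4. 942.408ms @ 3 + 471.204ms (3/2)
5. 1413.613ms @ 9/2 + 471.204ms (3/2)
6. 1884.817ms @ 6 + 94.241ms (3/10)
7. 1979.058ms @ 63/10 + 94.241ms (3/10)
8. 2073.298ms @ 33/5 + 94.241ms (3/10)
9. 2167.539ms @ 69/10 + 188.482ms (3/5)
10. 2356.021ms @ 15/2 + 942.408ms (3)
11. 3298.429ms @ 21/2 + 471.204ms (3/2)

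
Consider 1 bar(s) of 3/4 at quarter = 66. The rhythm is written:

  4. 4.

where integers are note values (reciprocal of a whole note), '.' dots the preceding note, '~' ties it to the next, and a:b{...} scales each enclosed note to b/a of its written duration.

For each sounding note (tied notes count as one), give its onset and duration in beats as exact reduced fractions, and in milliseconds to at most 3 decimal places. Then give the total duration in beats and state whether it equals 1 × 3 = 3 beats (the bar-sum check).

1) 0.0ms=0b +1363.636ms=3/2b
2) 1363.636ms=3/2b +1363.636ms=3/2b
Σ=3b of 3 (66bpm 3/4) — PASS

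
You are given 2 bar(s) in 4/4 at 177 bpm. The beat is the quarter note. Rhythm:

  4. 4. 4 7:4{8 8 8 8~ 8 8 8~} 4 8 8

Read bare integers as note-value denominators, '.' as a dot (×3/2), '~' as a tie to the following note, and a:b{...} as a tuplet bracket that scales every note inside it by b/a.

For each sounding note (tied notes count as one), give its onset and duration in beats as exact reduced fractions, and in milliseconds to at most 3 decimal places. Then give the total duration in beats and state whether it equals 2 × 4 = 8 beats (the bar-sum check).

1) 0.0ms=0b +508.475ms=3/2b
2) 508.475ms=3/2b +508.475ms=3/2b
3) 1016.949ms=3b +338.983ms=1b
4) 1355.932ms=4b +96.852ms=2/7b
5) 1452.785ms=30/7b +96.852ms=2/7b
6) 1549.637ms=32/7b +96.852ms=2/7b
7) 1646.489ms=34/7b +193.705ms=4/7b
8) 1840.194ms=38/7b +96.852ms=2/7b
9) 1937.046ms=40/7b +435.835ms=9/7b
10) 2372.881ms=7b +169.492ms=1/2b
11) 2542.373ms=15/2b +169.492ms=1/2b
Σ=8b of 8 (177bpm 4/4) — PASS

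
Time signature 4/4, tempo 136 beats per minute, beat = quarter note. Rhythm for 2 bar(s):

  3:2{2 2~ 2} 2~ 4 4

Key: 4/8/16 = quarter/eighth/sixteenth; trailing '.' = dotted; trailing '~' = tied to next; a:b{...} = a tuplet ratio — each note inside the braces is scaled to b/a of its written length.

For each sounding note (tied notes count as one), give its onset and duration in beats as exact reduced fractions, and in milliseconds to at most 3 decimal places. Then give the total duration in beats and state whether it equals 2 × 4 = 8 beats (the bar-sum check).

1) 0.0ms=0b +588.235ms=4/3b
2) 588.235ms=4/3b +1176.471ms=8/3b
3) 1764.706ms=4b +1323.529ms=3b
4) 3088.235ms=7b +441.176ms=1b
Σ=8b of 8 (136bpm 4/4) — PASS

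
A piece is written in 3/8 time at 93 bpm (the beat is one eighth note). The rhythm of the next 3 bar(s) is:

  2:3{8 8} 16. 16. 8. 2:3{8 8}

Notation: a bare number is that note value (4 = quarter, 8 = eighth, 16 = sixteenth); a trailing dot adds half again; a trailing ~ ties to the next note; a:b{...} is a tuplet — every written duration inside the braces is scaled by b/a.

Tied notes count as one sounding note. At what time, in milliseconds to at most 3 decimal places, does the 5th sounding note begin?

note 5 onset = 9/2b = 2903.226ms

1. 0.0ms @ 0 + 967.742ms (3/2)
2. 967.742ms @ 3/2 + 967.742ms (3/2)
3. 1935.484ms @ 3 + 483.871ms (3/4)
4. 2419.355ms @ 15/4 + 483.871ms (3/4)
5. 2903.226ms @ 9/2 + 967.742ms (3/2)
6. 3870.968ms @ 6 + 967.742ms (3/2)
7. 4838.71ms @ 15/2 + 967.742ms (3/2)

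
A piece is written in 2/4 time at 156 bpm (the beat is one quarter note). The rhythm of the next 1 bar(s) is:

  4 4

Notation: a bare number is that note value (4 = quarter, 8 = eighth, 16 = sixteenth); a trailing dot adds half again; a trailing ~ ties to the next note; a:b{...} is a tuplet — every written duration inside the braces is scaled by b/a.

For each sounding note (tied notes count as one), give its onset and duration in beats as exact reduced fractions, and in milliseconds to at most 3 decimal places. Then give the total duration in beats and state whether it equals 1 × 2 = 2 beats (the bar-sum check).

1) 0.0ms=0b +384.615ms=1b
2) 384.615ms=1b +384.615ms=1b
Σ=2b of 2 (156bpm 2/4) — PASS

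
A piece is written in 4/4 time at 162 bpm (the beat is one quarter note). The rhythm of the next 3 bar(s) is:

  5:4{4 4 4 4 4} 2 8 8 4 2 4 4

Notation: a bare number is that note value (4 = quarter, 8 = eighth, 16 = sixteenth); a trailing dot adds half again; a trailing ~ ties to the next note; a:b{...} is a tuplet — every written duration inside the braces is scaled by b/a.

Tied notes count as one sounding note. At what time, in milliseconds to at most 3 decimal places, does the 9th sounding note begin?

1. 0.0ms @ 0 + 296.296ms (4/5)
2. 296.296ms @ 4/5 + 296.296ms (4/5)
3. 592.593ms @ 8/5 + 296.296ms (4/5)
4. 888.889ms @ 12/5 + 296.296ms (4/5)
5. 1185.185ms @ 16/5 + 296.296ms (4/5)
6. 1481.481ms @ 4 + 740.741ms (2)
7. 2222.222ms @ 6 + 185.185ms (1/2)
8. 2407.407ms @ 13/2 + 185.185ms (1/2)
9. 2592.593ms @ 7 + 370.37ms (1)
10. 2962.963ms @ 8 + 740.741ms (2)
11. 3703.704ms @ 10 + 370.37ms (1)
12. 4074.074ms @ 11 + 370.37ms (1)

note 9 onset = 7b = 2592.593ms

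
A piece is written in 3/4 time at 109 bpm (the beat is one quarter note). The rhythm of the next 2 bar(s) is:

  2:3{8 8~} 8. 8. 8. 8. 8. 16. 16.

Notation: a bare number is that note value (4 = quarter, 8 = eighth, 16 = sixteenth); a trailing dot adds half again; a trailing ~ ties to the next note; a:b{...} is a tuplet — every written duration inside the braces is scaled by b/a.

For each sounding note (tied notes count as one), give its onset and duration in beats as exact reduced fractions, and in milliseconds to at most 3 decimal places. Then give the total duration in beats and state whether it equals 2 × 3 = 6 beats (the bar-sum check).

1) 0.0ms=0b +412.844ms=3/4b
2) 412.844ms=3/4b +825.688ms=3/2b
3) 1238.532ms=9/4b +412.844ms=3/4b
4) 1651.376ms=3b +412.844ms=3/4b
5) 2064.22ms=15/4b +412.844ms=3/4b
6) 2477.064ms=9/2b +412.844ms=3/4b
7) 2889.908ms=21/4b +206.422ms=3/8b
8) 3096.33ms=45/8b +206.422ms=3/8b
Σ=6b of 6 (109bpm 3/4) — PASS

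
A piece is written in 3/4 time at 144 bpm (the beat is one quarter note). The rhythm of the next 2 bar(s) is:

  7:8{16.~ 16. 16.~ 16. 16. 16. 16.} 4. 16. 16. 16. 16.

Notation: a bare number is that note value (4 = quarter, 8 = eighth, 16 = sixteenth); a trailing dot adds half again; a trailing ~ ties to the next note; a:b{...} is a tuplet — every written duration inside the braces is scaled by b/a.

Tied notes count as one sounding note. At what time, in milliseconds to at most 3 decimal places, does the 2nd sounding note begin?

1. 0.0ms @ 0 + 357.143ms (6/7)
2. 357.143ms @ 6/7 + 357.143ms (6/7)
3. 714.286ms @ 12/7 + 178.571ms (3/7)
4. 892.857ms @ 15/7 + 178.571ms (3/7)
5. 1071.429ms @ 18/7 + 178.571ms (3/7)
6. 1250.0ms @ 3 + 625.0ms (3/2)
7. 1875.0ms @ 9/2 + 156.25ms (3/8)
8. 2031.25ms @ 39/8 + 156.25ms (3/8)
9. 2187.5ms @ 21/4 + 156.25ms (3/8)
10. 2343.75ms @ 45/8 + 156.25ms (3/8)

note 2 onset = 6/7b = 357.143ms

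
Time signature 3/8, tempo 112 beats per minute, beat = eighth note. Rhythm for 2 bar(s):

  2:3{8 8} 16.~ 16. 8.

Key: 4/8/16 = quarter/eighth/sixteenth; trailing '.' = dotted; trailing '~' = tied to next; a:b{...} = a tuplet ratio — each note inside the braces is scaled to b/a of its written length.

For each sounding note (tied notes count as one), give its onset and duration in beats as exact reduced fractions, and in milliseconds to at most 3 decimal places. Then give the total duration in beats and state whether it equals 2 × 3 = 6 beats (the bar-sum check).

1) 0.0ms=0b +803.571ms=3/2b
2) 803.571ms=3/2b +803.571ms=3/2b
3) 1607.143ms=3b +803.571ms=3/2b
4) 2410.714ms=9/2b +803.571ms=3/2b
Σ=6b of 6 (112bpm 3/8) — PASS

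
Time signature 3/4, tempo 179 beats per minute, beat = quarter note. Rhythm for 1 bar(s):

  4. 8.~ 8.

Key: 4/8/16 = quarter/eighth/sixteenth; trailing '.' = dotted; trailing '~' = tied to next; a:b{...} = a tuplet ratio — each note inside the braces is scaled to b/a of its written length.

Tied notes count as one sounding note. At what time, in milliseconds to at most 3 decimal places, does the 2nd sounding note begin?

1. 0.0ms @ 0 + 502.793ms (3/2)
2. 502.793ms @ 3/2 + 502.793ms (3/2)

note 2 onset = 3/2b = 502.793ms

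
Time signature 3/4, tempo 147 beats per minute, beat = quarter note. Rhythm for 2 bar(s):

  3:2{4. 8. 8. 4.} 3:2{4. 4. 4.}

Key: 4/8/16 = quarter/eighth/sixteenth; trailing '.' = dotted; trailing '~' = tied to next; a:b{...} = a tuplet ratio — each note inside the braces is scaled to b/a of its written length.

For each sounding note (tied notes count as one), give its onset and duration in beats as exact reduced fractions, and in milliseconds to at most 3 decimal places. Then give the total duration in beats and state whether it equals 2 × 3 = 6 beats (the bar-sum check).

1) 0.0ms=0b +408.163ms=1b
2) 408.163ms=1b +204.082ms=1/2b
3) 612.245ms=3/2b +204.082ms=1/2b
4) 816.327ms=2b +408.163ms=1b
5) 1224.49ms=3b +408.163ms=1b
6) 1632.653ms=4b +408.163ms=1b
7) 2040.816ms=5b +408.163ms=1b
Σ=6b of 6 (147bpm 3/4) — PASS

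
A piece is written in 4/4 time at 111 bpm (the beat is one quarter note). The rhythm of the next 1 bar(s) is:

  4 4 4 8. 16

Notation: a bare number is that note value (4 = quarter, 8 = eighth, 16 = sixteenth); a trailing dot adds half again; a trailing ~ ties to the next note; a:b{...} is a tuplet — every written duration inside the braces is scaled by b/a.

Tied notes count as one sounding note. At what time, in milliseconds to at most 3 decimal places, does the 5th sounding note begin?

1. 0.0ms @ 0 + 540.541ms (1)
2. 540.541ms @ 1 + 540.541ms (1)
3. 1081.081ms @ 2 + 540.541ms (1)
4. 1621.622ms @ 3 + 405.405ms (3/4)
5. 2027.027ms @ 15/4 + 135.135ms (1/4)

note 5 onset = 15/4b = 2027.027ms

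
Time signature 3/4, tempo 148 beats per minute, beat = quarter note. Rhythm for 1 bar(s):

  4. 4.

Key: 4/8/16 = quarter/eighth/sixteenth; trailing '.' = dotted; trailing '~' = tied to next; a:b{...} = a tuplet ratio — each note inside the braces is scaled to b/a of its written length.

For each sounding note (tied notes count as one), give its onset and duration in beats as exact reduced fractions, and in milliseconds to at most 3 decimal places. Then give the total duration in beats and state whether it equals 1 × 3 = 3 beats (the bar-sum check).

1) 0.0ms=0b +608.108ms=3/2b
2) 608.108ms=3/2b +608.108ms=3/2b
Σ=3b of 3 (148bpm 3/4) — PASS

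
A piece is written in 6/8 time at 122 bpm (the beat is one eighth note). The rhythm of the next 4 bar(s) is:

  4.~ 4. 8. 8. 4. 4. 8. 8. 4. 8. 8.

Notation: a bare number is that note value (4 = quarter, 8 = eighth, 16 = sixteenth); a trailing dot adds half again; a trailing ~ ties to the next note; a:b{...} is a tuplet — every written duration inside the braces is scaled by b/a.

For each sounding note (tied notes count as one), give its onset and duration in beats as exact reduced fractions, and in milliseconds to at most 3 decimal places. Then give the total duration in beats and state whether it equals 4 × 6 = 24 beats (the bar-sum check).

1) 0.0ms=0b +2950.82ms=6b
2) 2950.82ms=6b +737.705ms=3/2b
3) 3688.525ms=15/2b +737.705ms=3/2b
4) 4426.23ms=9b +1475.41ms=3b
5) 5901.639ms=12b +1475.41ms=3b
6) 7377.049ms=15b +737.705ms=3/2b
7) 8114.754ms=33/2b +737.705ms=3/2b
8) 8852.459ms=18b +1475.41ms=3b
9) 10327.869ms=21b +737.705ms=3/2b
10) 11065.574ms=45/2b +737.705ms=3/2b
Σ=24b of 24 (122bpm 6/8) — PASS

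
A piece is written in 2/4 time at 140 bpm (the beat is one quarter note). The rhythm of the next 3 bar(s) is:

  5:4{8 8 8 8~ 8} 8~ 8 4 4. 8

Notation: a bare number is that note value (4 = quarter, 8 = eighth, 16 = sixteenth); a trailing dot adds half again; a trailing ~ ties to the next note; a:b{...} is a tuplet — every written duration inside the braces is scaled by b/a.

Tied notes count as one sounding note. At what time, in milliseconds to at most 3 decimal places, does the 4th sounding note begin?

note 4 onset = 6/5b = 514.286ms

1. 0.0ms @ 0 + 171.429ms (2/5)
2. 171.429ms @ 2/5 + 171.429ms (2/5)
3. 342.857ms @ 4/5 + 171.429ms (2/5)
4. 514.286ms @ 6/5 + 342.857ms (4/5)
5. 857.143ms @ 2 + 428.571ms (1)
6. 1285.714ms @ 3 + 428.571ms (1)
7. 1714.286ms @ 4 + 642.857ms (3/2)
8. 2357.143ms @ 11/2 + 214.286ms (1/2)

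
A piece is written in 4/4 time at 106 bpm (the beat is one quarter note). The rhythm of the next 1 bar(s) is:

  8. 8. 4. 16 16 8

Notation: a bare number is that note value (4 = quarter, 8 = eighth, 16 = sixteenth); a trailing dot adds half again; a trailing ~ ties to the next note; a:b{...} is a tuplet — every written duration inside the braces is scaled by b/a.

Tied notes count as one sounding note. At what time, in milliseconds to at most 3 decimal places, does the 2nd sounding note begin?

1. 0.0ms @ 0 + 424.528ms (3/4)
2. 424.528ms @ 3/4 + 424.528ms (3/4)
3. 849.057ms @ 3/2 + 849.057ms (3/2)
4. 1698.113ms @ 3 + 141.509ms (1/4)
5. 1839.623ms @ 13/4 + 141.509ms (1/4)
6. 1981.132ms @ 7/2 + 283.019ms (1/2)

note 2 onset = 3/4b = 424.528ms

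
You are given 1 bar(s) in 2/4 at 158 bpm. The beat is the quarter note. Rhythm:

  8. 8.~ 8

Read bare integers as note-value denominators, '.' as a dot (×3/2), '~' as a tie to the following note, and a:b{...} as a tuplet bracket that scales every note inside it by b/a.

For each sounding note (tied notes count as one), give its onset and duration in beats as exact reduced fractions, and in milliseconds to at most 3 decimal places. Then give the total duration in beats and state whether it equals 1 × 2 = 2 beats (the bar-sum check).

1) 0.0ms=0b +284.81ms=3/4b
2) 284.81ms=3/4b +474.684ms=5/4b
Σ=2b of 2 (158bpm 2/4) — PASS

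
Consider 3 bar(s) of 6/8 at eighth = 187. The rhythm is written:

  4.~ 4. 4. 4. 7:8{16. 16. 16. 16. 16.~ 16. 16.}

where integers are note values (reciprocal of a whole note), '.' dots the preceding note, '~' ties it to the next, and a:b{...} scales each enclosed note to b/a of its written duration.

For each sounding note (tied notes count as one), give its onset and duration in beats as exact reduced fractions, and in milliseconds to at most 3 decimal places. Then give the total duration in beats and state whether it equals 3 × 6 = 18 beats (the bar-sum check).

1) 0.0ms=0b +1925.134ms=6b
2) 1925.134ms=6b +962.567ms=3b
3) 2887.701ms=9b +962.567ms=3b
4) 3850.267ms=12b +275.019ms=6/7b
5) 4125.286ms=90/7b +275.019ms=6/7b
6) 4400.306ms=96/7b +275.019ms=6/7b
7) 4675.325ms=102/7b +275.019ms=6/7b
8) 4950.344ms=108/7b +550.038ms=12/7b
9) 5500.382ms=120/7b +275.019ms=6/7b
Σ=18b of 18 (187bpm 6/8) — PASS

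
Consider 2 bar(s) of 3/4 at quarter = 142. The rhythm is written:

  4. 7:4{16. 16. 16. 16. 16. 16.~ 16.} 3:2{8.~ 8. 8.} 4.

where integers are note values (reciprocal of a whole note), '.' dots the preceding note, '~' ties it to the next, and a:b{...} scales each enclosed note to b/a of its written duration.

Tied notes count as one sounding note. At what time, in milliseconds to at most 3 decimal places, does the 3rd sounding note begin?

note 3 onset = 12/7b = 724.346ms

1. 0.0ms @ 0 + 633.803ms (3/2)
2. 633.803ms @ 3/2 + 90.543ms (3/14)
3. 724.346ms @ 12/7 + 90.543ms (3/14)
4. 814.889ms @ 27/14 + 90.543ms (3/14)
5. 905.433ms @ 15/7 + 90.543ms (3/14)
6. 995.976ms @ 33/14 + 90.543ms (3/14)
7. 1086.519ms @ 18/7 + 181.087ms (3/7)
8. 1267.606ms @ 3 + 422.535ms (1)
9. 1690.141ms @ 4 + 211.268ms (1/2)
10. 1901.408ms @ 9/2 + 633.803ms (3/2)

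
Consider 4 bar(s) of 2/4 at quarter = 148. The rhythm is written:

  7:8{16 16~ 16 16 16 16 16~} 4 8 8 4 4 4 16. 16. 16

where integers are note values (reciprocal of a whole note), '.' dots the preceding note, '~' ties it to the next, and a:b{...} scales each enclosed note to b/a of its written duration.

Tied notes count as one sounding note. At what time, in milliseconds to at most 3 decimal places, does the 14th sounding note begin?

note 14 onset = 31/4b = 3141.892ms

1. 0.0ms @ 0 + 115.83ms (2/7)
2. 115.83ms @ 2/7 + 231.66ms (4/7)
3. 347.49ms @ 6/7 + 115.83ms (2/7)
4. 463.32ms @ 8/7 + 115.83ms (2/7)
5. 579.151ms @ 10/7 + 115.83ms (2/7)
6. 694.981ms @ 12/7 + 521.236ms (9/7)
7. 1216.216ms @ 3 + 202.703ms (1/2)
8. 1418.919ms @ 7/2 + 202.703ms (1/2)
9. 1621.622ms @ 4 + 405.405ms (1)
10. 2027.027ms @ 5 + 405.405ms (1)
11. 2432.432ms @ 6 + 405.405ms (1)
12. 2837.838ms @ 7 + 152.027ms (3/8)
13. 2989.865ms @ 59/8 + 152.027ms (3/8)
14. 3141.892ms @ 31/4 + 101.351ms (1/4)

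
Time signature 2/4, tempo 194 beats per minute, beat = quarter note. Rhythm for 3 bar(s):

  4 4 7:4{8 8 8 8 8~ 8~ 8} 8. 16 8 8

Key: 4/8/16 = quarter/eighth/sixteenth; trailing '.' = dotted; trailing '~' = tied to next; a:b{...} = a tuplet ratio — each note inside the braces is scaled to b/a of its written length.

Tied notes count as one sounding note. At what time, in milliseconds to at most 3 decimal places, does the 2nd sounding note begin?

1. 0.0ms @ 0 + 309.278ms (1)
2. 309.278ms @ 1 + 309.278ms (1)
3. 618.557ms @ 2 + 88.365ms (2/7)
4. 706.922ms @ 16/7 + 88.365ms (2/7)
5. 795.287ms @ 18/7 + 88.365ms (2/7)
6. 883.652ms @ 20/7 + 88.365ms (2/7)
7. 972.018ms @ 22/7 + 265.096ms (6/7)
8. 1237.113ms @ 4 + 231.959ms (3/4)
9. 1469.072ms @ 19/4 + 77.32ms (1/4)
10. 1546.392ms @ 5 + 154.639ms (1/2)
11. 1701.031ms @ 11/2 + 154.639ms (1/2)

note 2 onset = 1b = 309.278ms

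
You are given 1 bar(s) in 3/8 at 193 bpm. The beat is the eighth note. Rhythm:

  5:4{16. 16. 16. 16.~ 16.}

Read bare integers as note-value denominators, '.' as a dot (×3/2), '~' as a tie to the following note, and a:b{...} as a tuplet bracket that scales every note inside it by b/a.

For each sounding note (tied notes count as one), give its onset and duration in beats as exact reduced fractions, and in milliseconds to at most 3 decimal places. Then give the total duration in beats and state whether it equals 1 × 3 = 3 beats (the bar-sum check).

1) 0.0ms=0b +186.528ms=3/5b
2) 186.528ms=3/5b +186.528ms=3/5b
3) 373.057ms=6/5b +186.528ms=3/5b
4) 559.585ms=9/5b +373.057ms=6/5b
Σ=3b of 3 (193bpm 3/8) — PASS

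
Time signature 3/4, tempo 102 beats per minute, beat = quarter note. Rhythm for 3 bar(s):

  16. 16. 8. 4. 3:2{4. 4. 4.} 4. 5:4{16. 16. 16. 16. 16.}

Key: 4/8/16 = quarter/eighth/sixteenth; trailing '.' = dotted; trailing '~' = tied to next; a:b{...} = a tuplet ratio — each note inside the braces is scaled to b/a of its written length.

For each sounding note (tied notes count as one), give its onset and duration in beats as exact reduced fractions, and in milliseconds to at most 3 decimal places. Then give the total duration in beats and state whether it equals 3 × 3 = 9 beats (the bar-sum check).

1) 0.0ms=0b +220.588ms=3/8b
2) 220.588ms=3/8b +220.588ms=3/8b
3) 441.176ms=3/4b +441.176ms=3/4b
4) 882.353ms=3/2b +882.353ms=3/2b
5) 1764.706ms=3b +588.235ms=1b
6) 2352.941ms=4b +588.235ms=1b
7) 2941.176ms=5b +588.235ms=1b
8) 3529.412ms=6b +882.353ms=3/2b
9) 4411.765ms=15/2b +176.471ms=3/10b
10) 4588.235ms=39/5b +176.471ms=3/10b
11) 4764.706ms=81/10b +176.471ms=3/10b
12) 4941.176ms=42/5b +176.471ms=3/10b
13) 5117.647ms=87/10b +176.471ms=3/10b
Σ=9b of 9 (102bpm 3/4) — PASS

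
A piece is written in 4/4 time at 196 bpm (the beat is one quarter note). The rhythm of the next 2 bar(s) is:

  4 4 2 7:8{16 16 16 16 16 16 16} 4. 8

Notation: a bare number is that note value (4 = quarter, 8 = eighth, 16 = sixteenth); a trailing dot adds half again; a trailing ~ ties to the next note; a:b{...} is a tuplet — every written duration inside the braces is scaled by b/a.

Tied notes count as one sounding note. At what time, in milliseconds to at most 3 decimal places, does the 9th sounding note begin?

note 9 onset = 38/7b = 1661.808ms

1. 0.0ms @ 0 + 306.122ms (1)
2. 306.122ms @ 1 + 306.122ms (1)
3. 612.245ms @ 2 + 612.245ms (2)
4. 1224.49ms @ 4 + 87.464ms (2/7)
5. 1311.953ms @ 30/7 + 87.464ms (2/7)
6. 1399.417ms @ 32/7 + 87.464ms (2/7)
7. 1486.88ms @ 34/7 + 87.464ms (2/7)
8. 1574.344ms @ 36/7 + 87.464ms (2/7)
9. 1661.808ms @ 38/7 + 87.464ms (2/7)
10. 1749.271ms @ 40/7 + 87.464ms (2/7)
11. 1836.735ms @ 6 + 459.184ms (3/2)
12. 2295.918ms @ 15/2 + 153.061ms (1/2)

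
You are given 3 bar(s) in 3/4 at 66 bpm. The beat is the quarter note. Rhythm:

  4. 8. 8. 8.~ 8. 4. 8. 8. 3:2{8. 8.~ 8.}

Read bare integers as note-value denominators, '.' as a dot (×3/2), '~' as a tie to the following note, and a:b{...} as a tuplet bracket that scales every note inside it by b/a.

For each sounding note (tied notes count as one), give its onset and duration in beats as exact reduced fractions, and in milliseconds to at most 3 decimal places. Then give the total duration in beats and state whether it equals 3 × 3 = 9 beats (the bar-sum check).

1) 0.0ms=0b +1363.636ms=3/2b
2) 1363.636ms=3/2b +681.818ms=3/4b
3) 2045.455ms=9/4b +681.818ms=3/4b
4) 2727.273ms=3b +1363.636ms=3/2b
5) 4090.909ms=9/2b +1363.636ms=3/2b
6) 5454.545ms=6b +681.818ms=3/4b
7) 6136.364ms=27/4b +681.818ms=3/4b
8) 6818.182ms=15/2b +454.545ms=1/2b
9) 7272.727ms=8b +909.091ms=1b
Σ=9b of 9 (66bpm 3/4) — PASS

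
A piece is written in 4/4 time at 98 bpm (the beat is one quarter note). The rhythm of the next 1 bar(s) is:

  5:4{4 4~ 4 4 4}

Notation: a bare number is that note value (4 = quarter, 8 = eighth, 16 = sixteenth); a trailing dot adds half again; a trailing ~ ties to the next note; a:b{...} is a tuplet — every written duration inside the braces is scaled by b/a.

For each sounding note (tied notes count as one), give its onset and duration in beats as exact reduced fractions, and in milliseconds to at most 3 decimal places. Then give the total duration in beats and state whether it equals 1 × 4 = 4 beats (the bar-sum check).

1) 0.0ms=0b +489.796ms=4/5b
2) 489.796ms=4/5b +979.592ms=8/5b
3) 1469.388ms=12/5b +489.796ms=4/5b
4) 1959.184ms=16/5b +489.796ms=4/5b
Σ=4b of 4 (98bpm 4/4) — PASS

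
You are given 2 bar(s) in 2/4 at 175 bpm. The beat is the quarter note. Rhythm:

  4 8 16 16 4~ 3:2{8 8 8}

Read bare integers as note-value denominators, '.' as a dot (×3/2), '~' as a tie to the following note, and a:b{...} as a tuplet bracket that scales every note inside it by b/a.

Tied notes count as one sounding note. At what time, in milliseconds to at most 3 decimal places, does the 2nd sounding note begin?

1. 0.0ms @ 0 + 342.857ms (1)
2. 342.857ms @ 1 + 171.429ms (1/2)
3. 514.286ms @ 3/2 + 85.714ms (1/4)
4. 600.0ms @ 7/4 + 85.714ms (1/4)
5. 685.714ms @ 2 + 457.143ms (4/3)
6. 1142.857ms @ 10/3 + 114.286ms (1/3)
7. 1257.143ms @ 11/3 + 114.286ms (1/3)

note 2 onset = 1b = 342.857ms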